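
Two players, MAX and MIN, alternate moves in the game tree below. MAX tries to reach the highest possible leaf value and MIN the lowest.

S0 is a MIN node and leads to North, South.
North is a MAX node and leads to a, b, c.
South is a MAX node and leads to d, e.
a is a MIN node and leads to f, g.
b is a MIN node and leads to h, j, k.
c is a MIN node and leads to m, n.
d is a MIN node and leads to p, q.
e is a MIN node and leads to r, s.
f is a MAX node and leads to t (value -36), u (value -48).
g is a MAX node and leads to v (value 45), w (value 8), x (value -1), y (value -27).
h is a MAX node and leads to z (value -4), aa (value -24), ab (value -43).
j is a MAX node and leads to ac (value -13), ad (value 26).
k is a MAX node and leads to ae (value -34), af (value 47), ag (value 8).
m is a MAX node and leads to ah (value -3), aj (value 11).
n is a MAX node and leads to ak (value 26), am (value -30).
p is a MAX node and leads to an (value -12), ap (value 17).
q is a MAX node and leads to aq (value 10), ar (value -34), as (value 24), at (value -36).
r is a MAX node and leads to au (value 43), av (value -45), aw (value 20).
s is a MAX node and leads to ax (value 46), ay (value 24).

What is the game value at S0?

11

f (MAX): max(-36, -48) = -36
g (MAX): max(45, 8, -1, -27) = 45
a (MIN): min(-36, 45) = -36
h (MAX): max(-4, -24, -43) = -4
j (MAX): max(-13, 26) = 26
k (MAX): max(-34, 47, 8) = 47
b (MIN): min(-4, 26, 47) = -4
m (MAX): max(-3, 11) = 11
n (MAX): max(26, -30) = 26
c (MIN): min(11, 26) = 11
North (MAX): max(-36, -4, 11) = 11
p (MAX): max(-12, 17) = 17
q (MAX): max(10, -34, 24, -36) = 24
d (MIN): min(17, 24) = 17
r (MAX): max(43, -45, 20) = 43
s (MAX): max(46, 24) = 46
e (MIN): min(43, 46) = 43
South (MAX): max(17, 43) = 43
S0 (MIN): min(11, 43) = 11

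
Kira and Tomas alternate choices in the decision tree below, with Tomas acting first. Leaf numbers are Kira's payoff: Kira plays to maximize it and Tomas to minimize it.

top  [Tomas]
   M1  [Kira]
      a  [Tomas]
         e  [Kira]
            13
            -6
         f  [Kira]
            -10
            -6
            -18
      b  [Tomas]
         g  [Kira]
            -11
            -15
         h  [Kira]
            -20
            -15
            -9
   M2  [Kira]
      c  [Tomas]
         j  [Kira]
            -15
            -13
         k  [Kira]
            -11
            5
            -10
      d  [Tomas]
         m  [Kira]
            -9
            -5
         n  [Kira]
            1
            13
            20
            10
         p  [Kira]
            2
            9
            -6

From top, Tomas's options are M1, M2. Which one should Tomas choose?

e (Kira): max(13, -6) = 13
f (Kira): max(-10, -6, -18) = -6
a (Tomas): min(13, -6) = -6
g (Kira): max(-11, -15) = -11
h (Kira): max(-20, -15, -9) = -9
b (Tomas): min(-11, -9) = -11
M1 (Kira): max(-6, -11) = -6
j (Kira): max(-15, -13) = -13
k (Kira): max(-11, 5, -10) = 5
c (Tomas): min(-13, 5) = -13
m (Kira): max(-9, -5) = -5
n (Kira): max(1, 13, 20, 10) = 20
p (Kira): max(2, 9, -6) = 9
d (Tomas): min(-5, 20, 9) = -5
M2 (Kira): max(-13, -5) = -5
top (Tomas): min(-6, -5) = -6
Tomas at top wants the lowest of {M1=-6, M2=-5}, so chooses M1.

M1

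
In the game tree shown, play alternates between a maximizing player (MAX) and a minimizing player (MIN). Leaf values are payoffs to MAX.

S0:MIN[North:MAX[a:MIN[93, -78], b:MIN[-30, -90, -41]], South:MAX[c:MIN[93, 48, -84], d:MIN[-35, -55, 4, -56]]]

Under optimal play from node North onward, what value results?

a (MIN): min(93, -78) = -78
b (MIN): min(-30, -90, -41) = -90
North (MAX): max(-78, -90) = -78

-78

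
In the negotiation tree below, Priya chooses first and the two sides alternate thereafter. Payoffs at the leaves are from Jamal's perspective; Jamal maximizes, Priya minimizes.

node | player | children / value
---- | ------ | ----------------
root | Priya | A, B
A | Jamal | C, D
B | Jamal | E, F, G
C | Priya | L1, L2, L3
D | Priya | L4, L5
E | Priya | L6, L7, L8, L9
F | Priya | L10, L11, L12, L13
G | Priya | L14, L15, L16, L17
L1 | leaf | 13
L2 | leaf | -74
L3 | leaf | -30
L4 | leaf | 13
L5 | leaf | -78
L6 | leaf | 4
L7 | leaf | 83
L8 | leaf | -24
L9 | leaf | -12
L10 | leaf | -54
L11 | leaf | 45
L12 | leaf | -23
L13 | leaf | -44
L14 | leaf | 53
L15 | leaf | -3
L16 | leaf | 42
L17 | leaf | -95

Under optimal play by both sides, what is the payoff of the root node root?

C (Priya): min(13, -74, -30) = -74
D (Priya): min(13, -78) = -78
A (Jamal): max(-74, -78) = -74
E (Priya): min(4, 83, -24, -12) = -24
F (Priya): min(-54, 45, -23, -44) = -54
G (Priya): min(53, -3, 42, -95) = -95
B (Jamal): max(-24, -54, -95) = -24
root (Priya): min(-74, -24) = -74

-74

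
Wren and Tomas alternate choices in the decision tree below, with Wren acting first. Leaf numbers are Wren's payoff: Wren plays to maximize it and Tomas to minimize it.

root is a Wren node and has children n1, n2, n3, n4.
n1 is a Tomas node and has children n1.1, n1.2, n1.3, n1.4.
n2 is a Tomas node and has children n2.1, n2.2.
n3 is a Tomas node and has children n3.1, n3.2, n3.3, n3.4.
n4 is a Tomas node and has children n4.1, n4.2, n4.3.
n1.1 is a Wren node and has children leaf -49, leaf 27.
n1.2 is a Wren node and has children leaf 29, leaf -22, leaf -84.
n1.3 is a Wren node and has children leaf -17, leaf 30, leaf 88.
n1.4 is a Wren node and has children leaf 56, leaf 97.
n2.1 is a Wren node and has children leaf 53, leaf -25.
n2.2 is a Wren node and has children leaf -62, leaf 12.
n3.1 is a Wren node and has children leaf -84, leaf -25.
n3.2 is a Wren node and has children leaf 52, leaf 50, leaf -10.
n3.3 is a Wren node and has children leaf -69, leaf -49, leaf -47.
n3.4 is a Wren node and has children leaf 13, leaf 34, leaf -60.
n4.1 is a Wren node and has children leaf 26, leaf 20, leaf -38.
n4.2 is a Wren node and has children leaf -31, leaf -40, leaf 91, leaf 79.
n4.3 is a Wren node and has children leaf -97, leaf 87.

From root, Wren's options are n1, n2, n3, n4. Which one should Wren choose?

n1.1 (Wren): max(-49, 27) = 27
n1.2 (Wren): max(29, -22, -84) = 29
n1.3 (Wren): max(-17, 30, 88) = 88
n1.4 (Wren): max(56, 97) = 97
n1 (Tomas): min(27, 29, 88, 97) = 27
n2.1 (Wren): max(53, -25) = 53
n2.2 (Wren): max(-62, 12) = 12
n2 (Tomas): min(53, 12) = 12
n3.1 (Wren): max(-84, -25) = -25
n3.2 (Wren): max(52, 50, -10) = 52
n3.3 (Wren): max(-69, -49, -47) = -47
n3.4 (Wren): max(13, 34, -60) = 34
n3 (Tomas): min(-25, 52, -47, 34) = -47
n4.1 (Wren): max(26, 20, -38) = 26
n4.2 (Wren): max(-31, -40, 91, 79) = 91
n4.3 (Wren): max(-97, 87) = 87
n4 (Tomas): min(26, 91, 87) = 26
root (Wren): max(27, 12, -47, 26) = 27
Wren at root wants the highest of {n1=27, n2=12, n3=-47, n4=26}, so chooses n1.

n1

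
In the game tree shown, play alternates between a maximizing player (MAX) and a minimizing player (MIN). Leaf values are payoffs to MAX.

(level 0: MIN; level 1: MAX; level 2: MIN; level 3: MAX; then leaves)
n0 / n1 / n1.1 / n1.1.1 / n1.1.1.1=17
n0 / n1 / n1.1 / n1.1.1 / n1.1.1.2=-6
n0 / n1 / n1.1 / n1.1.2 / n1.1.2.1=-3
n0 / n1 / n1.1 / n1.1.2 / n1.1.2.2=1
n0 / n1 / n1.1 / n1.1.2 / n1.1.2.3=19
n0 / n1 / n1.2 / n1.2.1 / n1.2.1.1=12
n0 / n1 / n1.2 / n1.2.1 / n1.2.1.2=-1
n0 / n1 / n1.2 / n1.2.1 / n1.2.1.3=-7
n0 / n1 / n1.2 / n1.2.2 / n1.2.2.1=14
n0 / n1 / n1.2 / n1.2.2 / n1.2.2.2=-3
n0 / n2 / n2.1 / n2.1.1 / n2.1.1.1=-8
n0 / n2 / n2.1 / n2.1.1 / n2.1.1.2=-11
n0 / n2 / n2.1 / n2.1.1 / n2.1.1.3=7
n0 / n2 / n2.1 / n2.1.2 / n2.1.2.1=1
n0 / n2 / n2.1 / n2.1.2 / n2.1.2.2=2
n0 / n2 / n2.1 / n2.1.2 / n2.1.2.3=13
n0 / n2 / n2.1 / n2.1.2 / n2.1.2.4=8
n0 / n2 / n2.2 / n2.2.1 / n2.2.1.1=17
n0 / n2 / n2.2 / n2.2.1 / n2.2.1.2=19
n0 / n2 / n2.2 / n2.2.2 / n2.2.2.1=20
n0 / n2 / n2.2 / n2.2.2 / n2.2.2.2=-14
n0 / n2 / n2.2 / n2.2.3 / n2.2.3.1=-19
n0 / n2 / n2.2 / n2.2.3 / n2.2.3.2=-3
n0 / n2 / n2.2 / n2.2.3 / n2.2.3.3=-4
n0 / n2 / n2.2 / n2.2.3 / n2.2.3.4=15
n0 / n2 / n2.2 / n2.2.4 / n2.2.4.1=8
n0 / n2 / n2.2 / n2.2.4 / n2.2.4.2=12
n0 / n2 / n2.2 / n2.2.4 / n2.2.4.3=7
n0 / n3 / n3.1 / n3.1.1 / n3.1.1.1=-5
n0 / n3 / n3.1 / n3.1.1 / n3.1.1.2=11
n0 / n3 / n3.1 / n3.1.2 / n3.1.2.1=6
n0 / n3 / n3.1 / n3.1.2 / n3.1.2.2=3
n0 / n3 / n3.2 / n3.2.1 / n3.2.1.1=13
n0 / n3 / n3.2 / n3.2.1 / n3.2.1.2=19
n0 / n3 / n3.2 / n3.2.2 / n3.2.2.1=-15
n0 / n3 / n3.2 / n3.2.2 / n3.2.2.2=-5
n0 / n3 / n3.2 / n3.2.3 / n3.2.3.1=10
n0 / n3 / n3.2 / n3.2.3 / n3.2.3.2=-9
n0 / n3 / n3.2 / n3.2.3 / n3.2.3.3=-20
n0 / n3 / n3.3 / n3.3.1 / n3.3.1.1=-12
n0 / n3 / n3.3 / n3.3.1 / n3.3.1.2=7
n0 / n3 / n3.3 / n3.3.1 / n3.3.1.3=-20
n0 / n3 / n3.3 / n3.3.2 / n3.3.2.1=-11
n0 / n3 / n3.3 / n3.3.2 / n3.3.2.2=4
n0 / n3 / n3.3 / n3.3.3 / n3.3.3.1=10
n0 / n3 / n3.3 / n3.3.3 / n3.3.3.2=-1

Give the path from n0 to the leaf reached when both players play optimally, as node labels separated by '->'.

n1.1.1 (MAX): max(17, -6) = 17
n1.1.2 (MAX): max(-3, 1, 19) = 19
n1.1 (MIN): min(17, 19) = 17
n1.2.1 (MAX): max(12, -1, -7) = 12
n1.2.2 (MAX): max(14, -3) = 14
n1.2 (MIN): min(12, 14) = 12
n1 (MAX): max(17, 12) = 17
n2.1.1 (MAX): max(-8, -11, 7) = 7
n2.1.2 (MAX): max(1, 2, 13, 8) = 13
n2.1 (MIN): min(7, 13) = 7
n2.2.1 (MAX): max(17, 19) = 19
n2.2.2 (MAX): max(20, -14) = 20
n2.2.3 (MAX): max(-19, -3, -4, 15) = 15
n2.2.4 (MAX): max(8, 12, 7) = 12
n2.2 (MIN): min(19, 20, 15, 12) = 12
n2 (MAX): max(7, 12) = 12
n3.1.1 (MAX): max(-5, 11) = 11
n3.1.2 (MAX): max(6, 3) = 6
n3.1 (MIN): min(11, 6) = 6
n3.2.1 (MAX): max(13, 19) = 19
n3.2.2 (MAX): max(-15, -5) = -5
n3.2.3 (MAX): max(10, -9, -20) = 10
n3.2 (MIN): min(19, -5, 10) = -5
n3.3.1 (MAX): max(-12, 7, -20) = 7
n3.3.2 (MAX): max(-11, 4) = 4
n3.3.3 (MAX): max(10, -1) = 10
n3.3 (MIN): min(7, 4, 10) = 4
n3 (MAX): max(6, -5, 4) = 6
n0 (MIN): min(17, 12, 6) = 6
At n0, MIN picks n3 (lowest: 6).
At n3, MAX picks n3.1 (highest: 6).
At n3.1, MIN picks n3.1.2 (lowest: 6).
At n3.1.2, MAX picks n3.1.2.1 (highest: 6).
Terminal value 6.

n0 -> n3 -> n3.1 -> n3.1.2 -> n3.1.2.1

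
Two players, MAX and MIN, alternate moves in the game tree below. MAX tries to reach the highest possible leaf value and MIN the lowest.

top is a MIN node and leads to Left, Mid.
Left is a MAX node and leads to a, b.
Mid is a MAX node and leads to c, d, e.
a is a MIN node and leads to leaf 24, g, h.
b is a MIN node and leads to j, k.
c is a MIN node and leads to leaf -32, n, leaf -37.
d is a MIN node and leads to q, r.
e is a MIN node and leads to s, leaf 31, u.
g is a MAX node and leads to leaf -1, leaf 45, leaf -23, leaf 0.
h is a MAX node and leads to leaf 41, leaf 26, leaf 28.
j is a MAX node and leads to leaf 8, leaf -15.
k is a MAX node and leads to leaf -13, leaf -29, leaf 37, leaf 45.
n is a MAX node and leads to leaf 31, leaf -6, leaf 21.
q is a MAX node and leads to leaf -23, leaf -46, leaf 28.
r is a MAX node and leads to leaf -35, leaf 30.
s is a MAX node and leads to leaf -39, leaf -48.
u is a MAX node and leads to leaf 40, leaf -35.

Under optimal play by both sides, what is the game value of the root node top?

24

g (MAX): max(-1, 45, -23, 0) = 45
h (MAX): max(41, 26, 28) = 41
a (MIN): min(24, 45, 41) = 24
j (MAX): max(8, -15) = 8
k (MAX): max(-13, -29, 37, 45) = 45
b (MIN): min(8, 45) = 8
Left (MAX): max(24, 8) = 24
n (MAX): max(31, -6, 21) = 31
c (MIN): min(-32, 31, -37) = -37
q (MAX): max(-23, -46, 28) = 28
r (MAX): max(-35, 30) = 30
d (MIN): min(28, 30) = 28
s (MAX): max(-39, -48) = -39
u (MAX): max(40, -35) = 40
e (MIN): min(-39, 31, 40) = -39
Mid (MAX): max(-37, 28, -39) = 28
top (MIN): min(24, 28) = 24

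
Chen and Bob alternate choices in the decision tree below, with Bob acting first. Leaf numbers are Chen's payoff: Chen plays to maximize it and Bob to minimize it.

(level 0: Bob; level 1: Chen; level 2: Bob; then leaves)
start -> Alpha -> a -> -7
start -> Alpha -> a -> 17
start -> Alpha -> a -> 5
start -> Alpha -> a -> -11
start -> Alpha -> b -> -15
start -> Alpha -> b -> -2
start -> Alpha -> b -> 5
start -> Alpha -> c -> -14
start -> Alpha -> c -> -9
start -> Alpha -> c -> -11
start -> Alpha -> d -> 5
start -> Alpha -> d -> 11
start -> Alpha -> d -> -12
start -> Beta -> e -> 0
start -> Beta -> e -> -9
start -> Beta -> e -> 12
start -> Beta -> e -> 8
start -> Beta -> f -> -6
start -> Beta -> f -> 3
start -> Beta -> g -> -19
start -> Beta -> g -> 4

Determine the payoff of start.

a (Bob): min(-7, 17, 5, -11) = -11
b (Bob): min(-15, -2, 5) = -15
c (Bob): min(-14, -9, -11) = -14
d (Bob): min(5, 11, -12) = -12
Alpha (Chen): max(-11, -15, -14, -12) = -11
e (Bob): min(0, -9, 12, 8) = -9
f (Bob): min(-6, 3) = -6
g (Bob): min(-19, 4) = -19
Beta (Chen): max(-9, -6, -19) = -6
start (Bob): min(-11, -6) = -11

-11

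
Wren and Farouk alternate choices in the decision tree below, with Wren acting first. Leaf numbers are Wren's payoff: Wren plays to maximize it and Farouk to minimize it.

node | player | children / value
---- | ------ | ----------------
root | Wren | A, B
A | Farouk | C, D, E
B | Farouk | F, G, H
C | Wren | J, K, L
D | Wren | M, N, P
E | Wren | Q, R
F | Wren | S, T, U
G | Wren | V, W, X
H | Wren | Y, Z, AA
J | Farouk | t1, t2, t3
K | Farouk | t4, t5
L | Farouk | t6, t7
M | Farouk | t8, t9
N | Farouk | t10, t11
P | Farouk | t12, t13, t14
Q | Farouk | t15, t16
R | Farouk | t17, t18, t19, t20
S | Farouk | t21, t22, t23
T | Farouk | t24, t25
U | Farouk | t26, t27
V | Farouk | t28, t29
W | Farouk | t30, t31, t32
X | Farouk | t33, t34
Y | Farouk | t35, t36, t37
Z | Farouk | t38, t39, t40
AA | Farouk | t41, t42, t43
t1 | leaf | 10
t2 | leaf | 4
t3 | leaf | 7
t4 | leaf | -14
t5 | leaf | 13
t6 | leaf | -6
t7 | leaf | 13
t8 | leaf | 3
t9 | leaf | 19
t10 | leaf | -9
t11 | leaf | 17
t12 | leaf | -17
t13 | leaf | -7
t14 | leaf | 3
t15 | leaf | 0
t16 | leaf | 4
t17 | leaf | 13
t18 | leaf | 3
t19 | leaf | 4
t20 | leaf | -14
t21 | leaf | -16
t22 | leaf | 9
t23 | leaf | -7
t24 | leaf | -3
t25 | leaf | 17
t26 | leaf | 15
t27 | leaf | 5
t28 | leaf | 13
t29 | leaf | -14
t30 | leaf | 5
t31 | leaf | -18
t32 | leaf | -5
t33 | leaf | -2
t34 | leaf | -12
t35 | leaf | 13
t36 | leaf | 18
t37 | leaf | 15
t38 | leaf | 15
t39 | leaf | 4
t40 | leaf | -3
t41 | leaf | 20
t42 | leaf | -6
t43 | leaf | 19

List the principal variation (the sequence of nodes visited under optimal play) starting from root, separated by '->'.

J (Farouk): min(10, 4, 7) = 4
K (Farouk): min(-14, 13) = -14
L (Farouk): min(-6, 13) = -6
C (Wren): max(4, -14, -6) = 4
M (Farouk): min(3, 19) = 3
N (Farouk): min(-9, 17) = -9
P (Farouk): min(-17, -7, 3) = -17
D (Wren): max(3, -9, -17) = 3
Q (Farouk): min(0, 4) = 0
R (Farouk): min(13, 3, 4, -14) = -14
E (Wren): max(0, -14) = 0
A (Farouk): min(4, 3, 0) = 0
S (Farouk): min(-16, 9, -7) = -16
T (Farouk): min(-3, 17) = -3
U (Farouk): min(15, 5) = 5
F (Wren): max(-16, -3, 5) = 5
V (Farouk): min(13, -14) = -14
W (Farouk): min(5, -18, -5) = -18
X (Farouk): min(-2, -12) = -12
G (Wren): max(-14, -18, -12) = -12
Y (Farouk): min(13, 18, 15) = 13
Z (Farouk): min(15, 4, -3) = -3
AA (Farouk): min(20, -6, 19) = -6
H (Wren): max(13, -3, -6) = 13
B (Farouk): min(5, -12, 13) = -12
root (Wren): max(0, -12) = 0
At root, Wren picks A (highest: 0).
At A, Farouk picks E (lowest: 0).
At E, Wren picks Q (highest: 0).
At Q, Farouk picks t15 (lowest: 0).
Terminal value 0.

root -> A -> E -> Q -> t15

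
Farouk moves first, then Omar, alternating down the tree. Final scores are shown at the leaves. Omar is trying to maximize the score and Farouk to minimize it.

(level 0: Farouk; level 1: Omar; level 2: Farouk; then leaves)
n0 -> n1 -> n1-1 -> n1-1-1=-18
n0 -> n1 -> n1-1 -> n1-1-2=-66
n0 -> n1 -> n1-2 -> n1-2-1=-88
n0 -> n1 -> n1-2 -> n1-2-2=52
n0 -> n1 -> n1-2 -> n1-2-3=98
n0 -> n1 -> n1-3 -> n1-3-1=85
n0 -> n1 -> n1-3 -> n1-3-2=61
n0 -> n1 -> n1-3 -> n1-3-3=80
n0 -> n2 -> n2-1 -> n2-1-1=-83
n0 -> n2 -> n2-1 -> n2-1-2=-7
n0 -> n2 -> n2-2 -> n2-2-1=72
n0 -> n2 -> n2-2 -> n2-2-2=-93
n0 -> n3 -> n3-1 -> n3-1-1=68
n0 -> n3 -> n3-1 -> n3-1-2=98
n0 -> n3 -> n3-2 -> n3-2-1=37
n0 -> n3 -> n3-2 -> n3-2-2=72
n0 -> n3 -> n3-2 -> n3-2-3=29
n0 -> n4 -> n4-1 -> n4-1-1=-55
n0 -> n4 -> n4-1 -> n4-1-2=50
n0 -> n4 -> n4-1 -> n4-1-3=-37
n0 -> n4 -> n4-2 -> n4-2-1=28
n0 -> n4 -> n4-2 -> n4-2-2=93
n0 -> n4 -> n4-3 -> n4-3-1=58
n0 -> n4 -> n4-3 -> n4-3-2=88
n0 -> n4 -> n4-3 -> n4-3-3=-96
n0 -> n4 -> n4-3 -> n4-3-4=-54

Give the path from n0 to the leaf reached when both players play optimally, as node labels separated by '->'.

n0 -> n2 -> n2-1 -> n2-1-1

n1-1 (Farouk): min(-18, -66) = -66
n1-2 (Farouk): min(-88, 52, 98) = -88
n1-3 (Farouk): min(85, 61, 80) = 61
n1 (Omar): max(-66, -88, 61) = 61
n2-1 (Farouk): min(-83, -7) = -83
n2-2 (Farouk): min(72, -93) = -93
n2 (Omar): max(-83, -93) = -83
n3-1 (Farouk): min(68, 98) = 68
n3-2 (Farouk): min(37, 72, 29) = 29
n3 (Omar): max(68, 29) = 68
n4-1 (Farouk): min(-55, 50, -37) = -55
n4-2 (Farouk): min(28, 93) = 28
n4-3 (Farouk): min(58, 88, -96, -54) = -96
n4 (Omar): max(-55, 28, -96) = 28
n0 (Farouk): min(61, -83, 68, 28) = -83
At n0, Farouk picks n2 (lowest: -83).
At n2, Omar picks n2-1 (highest: -83).
At n2-1, Farouk picks n2-1-1 (lowest: -83).
Terminal value -83.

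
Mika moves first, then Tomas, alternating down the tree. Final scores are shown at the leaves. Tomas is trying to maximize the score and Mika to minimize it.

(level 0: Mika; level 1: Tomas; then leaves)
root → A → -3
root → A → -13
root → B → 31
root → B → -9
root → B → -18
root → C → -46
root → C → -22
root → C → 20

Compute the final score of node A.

-3

A (Tomas): max(-3, -13) = -3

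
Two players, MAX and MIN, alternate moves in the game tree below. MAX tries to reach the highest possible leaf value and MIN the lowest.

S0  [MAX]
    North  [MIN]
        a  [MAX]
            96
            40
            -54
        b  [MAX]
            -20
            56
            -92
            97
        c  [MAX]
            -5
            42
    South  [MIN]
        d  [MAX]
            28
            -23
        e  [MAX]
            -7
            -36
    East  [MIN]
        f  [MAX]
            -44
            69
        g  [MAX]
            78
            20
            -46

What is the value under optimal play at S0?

69

a (MAX): max(96, 40, -54) = 96
b (MAX): max(-20, 56, -92, 97) = 97
c (MAX): max(-5, 42) = 42
North (MIN): min(96, 97, 42) = 42
d (MAX): max(28, -23) = 28
e (MAX): max(-7, -36) = -7
South (MIN): min(28, -7) = -7
f (MAX): max(-44, 69) = 69
g (MAX): max(78, 20, -46) = 78
East (MIN): min(69, 78) = 69
S0 (MAX): max(42, -7, 69) = 69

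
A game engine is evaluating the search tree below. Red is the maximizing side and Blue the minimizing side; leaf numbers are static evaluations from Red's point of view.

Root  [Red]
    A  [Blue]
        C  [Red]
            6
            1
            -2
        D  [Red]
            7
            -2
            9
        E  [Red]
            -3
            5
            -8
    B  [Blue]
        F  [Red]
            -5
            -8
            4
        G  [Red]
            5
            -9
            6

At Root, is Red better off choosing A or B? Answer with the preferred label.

A

C (Red): max(6, 1, -2) = 6
D (Red): max(7, -2, 9) = 9
E (Red): max(-3, 5, -8) = 5
A (Blue): min(6, 9, 5) = 5
F (Red): max(-5, -8, 4) = 4
G (Red): max(5, -9, 6) = 6
B (Blue): min(4, 6) = 4
Red prefers the higher value; A=5, B=4. A is better since 5 > 4.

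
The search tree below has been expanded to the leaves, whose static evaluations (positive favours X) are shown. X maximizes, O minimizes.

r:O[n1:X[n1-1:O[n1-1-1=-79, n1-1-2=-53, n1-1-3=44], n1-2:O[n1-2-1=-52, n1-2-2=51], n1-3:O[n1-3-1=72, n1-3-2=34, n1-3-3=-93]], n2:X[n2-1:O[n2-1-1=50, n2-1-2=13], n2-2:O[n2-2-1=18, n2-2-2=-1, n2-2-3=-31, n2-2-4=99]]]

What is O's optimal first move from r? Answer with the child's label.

n1-1 (O): min(-79, -53, 44) = -79
n1-2 (O): min(-52, 51) = -52
n1-3 (O): min(72, 34, -93) = -93
n1 (X): max(-79, -52, -93) = -52
n2-1 (O): min(50, 13) = 13
n2-2 (O): min(18, -1, -31, 99) = -31
n2 (X): max(13, -31) = 13
r (O): min(-52, 13) = -52
O at r wants the lowest of {n1=-52, n2=13}, so chooses n1.

n1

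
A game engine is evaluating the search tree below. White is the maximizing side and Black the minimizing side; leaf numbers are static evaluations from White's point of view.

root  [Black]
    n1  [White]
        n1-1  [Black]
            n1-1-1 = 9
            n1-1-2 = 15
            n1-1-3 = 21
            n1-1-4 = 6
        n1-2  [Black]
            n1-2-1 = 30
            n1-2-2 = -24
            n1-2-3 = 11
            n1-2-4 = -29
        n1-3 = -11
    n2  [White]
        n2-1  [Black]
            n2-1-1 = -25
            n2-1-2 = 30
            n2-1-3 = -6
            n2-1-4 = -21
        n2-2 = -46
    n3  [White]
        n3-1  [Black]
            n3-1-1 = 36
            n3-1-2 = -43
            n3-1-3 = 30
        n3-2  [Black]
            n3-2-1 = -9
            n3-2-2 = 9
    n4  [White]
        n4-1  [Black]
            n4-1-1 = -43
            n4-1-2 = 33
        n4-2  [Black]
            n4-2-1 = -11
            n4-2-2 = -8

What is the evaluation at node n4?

n4-1 (Black): min(-43, 33) = -43
n4-2 (Black): min(-11, -8) = -11
n4 (White): max(-43, -11) = -11

-11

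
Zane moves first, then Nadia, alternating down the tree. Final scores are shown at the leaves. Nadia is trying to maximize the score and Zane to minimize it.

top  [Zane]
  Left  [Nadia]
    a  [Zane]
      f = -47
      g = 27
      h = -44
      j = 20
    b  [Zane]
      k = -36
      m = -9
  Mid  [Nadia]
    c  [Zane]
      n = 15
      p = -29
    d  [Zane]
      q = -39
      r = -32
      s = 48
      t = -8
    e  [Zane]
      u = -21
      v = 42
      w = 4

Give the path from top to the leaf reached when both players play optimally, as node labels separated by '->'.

top -> Left -> b -> k

a (Zane): min(-47, 27, -44, 20) = -47
b (Zane): min(-36, -9) = -36
Left (Nadia): max(-47, -36) = -36
c (Zane): min(15, -29) = -29
d (Zane): min(-39, -32, 48, -8) = -39
e (Zane): min(-21, 42, 4) = -21
Mid (Nadia): max(-29, -39, -21) = -21
top (Zane): min(-36, -21) = -36
At top, Zane picks Left (lowest: -36).
At Left, Nadia picks b (highest: -36).
At b, Zane picks k (lowest: -36).
Terminal value -36.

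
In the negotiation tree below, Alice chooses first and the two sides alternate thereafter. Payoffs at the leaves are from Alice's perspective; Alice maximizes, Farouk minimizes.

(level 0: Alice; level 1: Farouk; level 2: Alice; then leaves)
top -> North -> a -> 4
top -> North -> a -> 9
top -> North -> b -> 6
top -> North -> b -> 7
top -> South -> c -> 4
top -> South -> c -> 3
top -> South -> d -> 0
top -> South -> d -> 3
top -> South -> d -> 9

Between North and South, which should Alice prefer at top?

a (Alice): max(4, 9) = 9
b (Alice): max(6, 7) = 7
North (Farouk): min(9, 7) = 7
c (Alice): max(4, 3) = 4
d (Alice): max(0, 3, 9) = 9
South (Farouk): min(4, 9) = 4
Alice prefers the higher value; North=7, South=4. North is better since 7 > 4.

North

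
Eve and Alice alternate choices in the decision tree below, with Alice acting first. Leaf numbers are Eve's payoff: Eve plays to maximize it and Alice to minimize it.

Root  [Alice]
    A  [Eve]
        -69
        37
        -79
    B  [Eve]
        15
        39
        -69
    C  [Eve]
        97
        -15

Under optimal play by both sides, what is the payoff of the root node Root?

37

A (Eve): max(-69, 37, -79) = 37
B (Eve): max(15, 39, -69) = 39
C (Eve): max(97, -15) = 97
Root (Alice): min(37, 39, 97) = 37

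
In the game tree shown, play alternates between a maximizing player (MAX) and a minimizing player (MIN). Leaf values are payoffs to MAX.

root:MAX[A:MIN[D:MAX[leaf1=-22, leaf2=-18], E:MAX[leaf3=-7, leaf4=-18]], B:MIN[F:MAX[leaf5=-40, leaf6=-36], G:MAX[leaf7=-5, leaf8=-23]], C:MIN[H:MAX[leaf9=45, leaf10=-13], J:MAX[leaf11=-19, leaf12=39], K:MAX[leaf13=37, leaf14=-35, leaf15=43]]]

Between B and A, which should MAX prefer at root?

A

F (MAX): max(-40, -36) = -36
G (MAX): max(-5, -23) = -5
B (MIN): min(-36, -5) = -36
D (MAX): max(-22, -18) = -18
E (MAX): max(-7, -18) = -7
A (MIN): min(-18, -7) = -18
MAX prefers the higher value; B=-36, A=-18. A is better since -18 > -36.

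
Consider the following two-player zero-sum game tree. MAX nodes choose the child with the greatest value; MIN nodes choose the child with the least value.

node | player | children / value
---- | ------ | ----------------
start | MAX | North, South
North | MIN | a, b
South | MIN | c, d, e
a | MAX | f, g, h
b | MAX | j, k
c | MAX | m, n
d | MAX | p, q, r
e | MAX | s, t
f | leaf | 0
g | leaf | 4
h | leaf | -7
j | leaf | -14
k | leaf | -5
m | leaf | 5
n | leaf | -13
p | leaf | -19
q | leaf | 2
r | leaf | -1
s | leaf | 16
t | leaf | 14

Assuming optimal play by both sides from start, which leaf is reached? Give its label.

q

a (MAX): max(0, 4, -7) = 4
b (MAX): max(-14, -5) = -5
North (MIN): min(4, -5) = -5
c (MAX): max(5, -13) = 5
d (MAX): max(-19, 2, -1) = 2
e (MAX): max(16, 14) = 16
South (MIN): min(5, 2, 16) = 2
start (MAX): max(-5, 2) = 2
At start, MAX picks South (highest: 2).
At South, MIN picks d (lowest: 2).
At d, MAX picks q (highest: 2).
Terminal value 2.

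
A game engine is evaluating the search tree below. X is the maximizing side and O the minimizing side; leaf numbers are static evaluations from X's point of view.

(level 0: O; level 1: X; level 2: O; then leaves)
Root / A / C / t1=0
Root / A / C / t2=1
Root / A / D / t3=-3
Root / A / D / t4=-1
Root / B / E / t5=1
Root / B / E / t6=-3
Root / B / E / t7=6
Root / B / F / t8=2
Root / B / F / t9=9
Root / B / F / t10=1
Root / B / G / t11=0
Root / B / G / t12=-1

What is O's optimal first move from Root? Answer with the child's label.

A

C (O): min(0, 1) = 0
D (O): min(-3, -1) = -3
A (X): max(0, -3) = 0
E (O): min(1, -3, 6) = -3
F (O): min(2, 9, 1) = 1
G (O): min(0, -1) = -1
B (X): max(-3, 1, -1) = 1
Root (O): min(0, 1) = 0
O at Root wants the lowest of {A=0, B=1}, so chooses A.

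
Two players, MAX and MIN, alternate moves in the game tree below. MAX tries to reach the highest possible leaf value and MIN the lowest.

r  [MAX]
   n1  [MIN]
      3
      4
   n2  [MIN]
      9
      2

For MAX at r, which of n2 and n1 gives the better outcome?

n1

n2 (MIN): min(9, 2) = 2
n1 (MIN): min(3, 4) = 3
MAX prefers the higher value; n2=2, n1=3. n1 is better since 3 > 2.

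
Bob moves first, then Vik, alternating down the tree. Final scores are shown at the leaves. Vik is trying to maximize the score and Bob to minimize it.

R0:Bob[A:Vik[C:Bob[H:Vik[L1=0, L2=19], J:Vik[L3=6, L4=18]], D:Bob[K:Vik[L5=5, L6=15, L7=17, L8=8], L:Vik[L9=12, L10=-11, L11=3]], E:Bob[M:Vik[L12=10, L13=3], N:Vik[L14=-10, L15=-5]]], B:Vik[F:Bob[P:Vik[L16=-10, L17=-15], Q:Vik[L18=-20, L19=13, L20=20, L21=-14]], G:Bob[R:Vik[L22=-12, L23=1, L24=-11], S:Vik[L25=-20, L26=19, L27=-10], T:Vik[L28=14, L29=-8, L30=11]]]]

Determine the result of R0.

1

H (Vik): max(0, 19) = 19
J (Vik): max(6, 18) = 18
C (Bob): min(19, 18) = 18
K (Vik): max(5, 15, 17, 8) = 17
L (Vik): max(12, -11, 3) = 12
D (Bob): min(17, 12) = 12
M (Vik): max(10, 3) = 10
N (Vik): max(-10, -5) = -5
E (Bob): min(10, -5) = -5
A (Vik): max(18, 12, -5) = 18
P (Vik): max(-10, -15) = -10
Q (Vik): max(-20, 13, 20, -14) = 20
F (Bob): min(-10, 20) = -10
R (Vik): max(-12, 1, -11) = 1
S (Vik): max(-20, 19, -10) = 19
T (Vik): max(14, -8, 11) = 14
G (Bob): min(1, 19, 14) = 1
B (Vik): max(-10, 1) = 1
R0 (Bob): min(18, 1) = 1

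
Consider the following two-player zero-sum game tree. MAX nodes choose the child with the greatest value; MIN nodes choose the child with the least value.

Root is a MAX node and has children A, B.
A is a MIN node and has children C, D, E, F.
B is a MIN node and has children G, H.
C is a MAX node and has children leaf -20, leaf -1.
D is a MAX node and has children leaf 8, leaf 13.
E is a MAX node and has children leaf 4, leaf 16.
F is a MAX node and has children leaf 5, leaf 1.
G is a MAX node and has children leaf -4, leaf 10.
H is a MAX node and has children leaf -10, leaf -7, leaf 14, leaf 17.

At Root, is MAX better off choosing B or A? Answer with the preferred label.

G (MAX): max(-4, 10) = 10
H (MAX): max(-10, -7, 14, 17) = 17
B (MIN): min(10, 17) = 10
C (MAX): max(-20, -1) = -1
D (MAX): max(8, 13) = 13
E (MAX): max(4, 16) = 16
F (MAX): max(5, 1) = 5
A (MIN): min(-1, 13, 16, 5) = -1
MAX prefers the higher value; B=10, A=-1. B is better since 10 > -1.

B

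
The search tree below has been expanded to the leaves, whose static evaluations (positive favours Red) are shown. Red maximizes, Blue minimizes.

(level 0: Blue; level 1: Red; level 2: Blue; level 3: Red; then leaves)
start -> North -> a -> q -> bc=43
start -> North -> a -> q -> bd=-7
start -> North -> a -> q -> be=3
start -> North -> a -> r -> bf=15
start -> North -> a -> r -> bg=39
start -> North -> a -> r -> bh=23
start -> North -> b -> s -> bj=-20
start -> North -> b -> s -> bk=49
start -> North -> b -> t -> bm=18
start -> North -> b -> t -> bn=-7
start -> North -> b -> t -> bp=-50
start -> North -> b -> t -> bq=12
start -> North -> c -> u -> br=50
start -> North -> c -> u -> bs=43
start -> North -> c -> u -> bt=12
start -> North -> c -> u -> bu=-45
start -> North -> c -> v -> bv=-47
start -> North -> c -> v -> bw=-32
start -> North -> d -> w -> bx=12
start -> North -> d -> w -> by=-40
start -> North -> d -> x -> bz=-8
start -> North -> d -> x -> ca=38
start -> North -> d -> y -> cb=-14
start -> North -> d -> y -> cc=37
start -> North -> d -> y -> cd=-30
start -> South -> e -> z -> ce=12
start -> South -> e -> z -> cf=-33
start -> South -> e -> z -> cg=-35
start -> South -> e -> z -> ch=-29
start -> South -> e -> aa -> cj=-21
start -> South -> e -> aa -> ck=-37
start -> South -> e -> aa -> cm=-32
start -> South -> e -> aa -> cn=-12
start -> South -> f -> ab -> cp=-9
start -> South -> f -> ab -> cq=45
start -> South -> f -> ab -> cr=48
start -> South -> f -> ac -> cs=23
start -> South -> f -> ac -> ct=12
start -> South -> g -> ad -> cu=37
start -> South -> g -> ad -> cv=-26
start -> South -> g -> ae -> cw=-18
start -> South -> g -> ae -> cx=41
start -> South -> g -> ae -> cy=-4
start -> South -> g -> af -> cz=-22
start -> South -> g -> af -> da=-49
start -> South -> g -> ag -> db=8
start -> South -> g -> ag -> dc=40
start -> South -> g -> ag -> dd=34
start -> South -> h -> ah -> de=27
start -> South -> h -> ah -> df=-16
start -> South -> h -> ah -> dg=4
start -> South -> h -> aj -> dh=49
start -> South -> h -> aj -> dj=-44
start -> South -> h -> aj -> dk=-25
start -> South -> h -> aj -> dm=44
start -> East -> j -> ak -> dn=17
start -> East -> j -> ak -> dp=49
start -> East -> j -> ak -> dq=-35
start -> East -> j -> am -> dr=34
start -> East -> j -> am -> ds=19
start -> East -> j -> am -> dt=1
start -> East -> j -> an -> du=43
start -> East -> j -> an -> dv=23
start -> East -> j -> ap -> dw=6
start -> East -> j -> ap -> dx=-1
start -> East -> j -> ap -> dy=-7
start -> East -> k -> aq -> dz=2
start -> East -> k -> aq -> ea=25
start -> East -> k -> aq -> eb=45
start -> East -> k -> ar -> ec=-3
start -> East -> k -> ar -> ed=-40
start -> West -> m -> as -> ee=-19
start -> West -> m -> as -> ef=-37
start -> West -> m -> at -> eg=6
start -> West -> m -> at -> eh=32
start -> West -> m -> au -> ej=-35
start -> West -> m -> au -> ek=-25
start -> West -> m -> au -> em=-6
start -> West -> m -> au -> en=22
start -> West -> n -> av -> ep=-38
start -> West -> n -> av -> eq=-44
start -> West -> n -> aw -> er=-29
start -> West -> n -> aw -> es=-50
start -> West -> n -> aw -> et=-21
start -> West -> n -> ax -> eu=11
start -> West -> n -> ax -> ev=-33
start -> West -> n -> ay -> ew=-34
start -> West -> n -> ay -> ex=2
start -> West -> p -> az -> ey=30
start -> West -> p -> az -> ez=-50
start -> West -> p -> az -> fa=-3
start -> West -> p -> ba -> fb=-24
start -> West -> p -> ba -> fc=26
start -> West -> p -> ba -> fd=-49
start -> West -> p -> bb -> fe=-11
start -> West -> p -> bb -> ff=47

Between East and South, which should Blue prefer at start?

East

ak (Red): max(17, 49, -35) = 49
am (Red): max(34, 19, 1) = 34
an (Red): max(43, 23) = 43
ap (Red): max(6, -1, -7) = 6
j (Blue): min(49, 34, 43, 6) = 6
aq (Red): max(2, 25, 45) = 45
ar (Red): max(-3, -40) = -3
k (Blue): min(45, -3) = -3
East (Red): max(6, -3) = 6
z (Red): max(12, -33, -35, -29) = 12
aa (Red): max(-21, -37, -32, -12) = -12
e (Blue): min(12, -12) = -12
ab (Red): max(-9, 45, 48) = 48
ac (Red): max(23, 12) = 23
f (Blue): min(48, 23) = 23
ad (Red): max(37, -26) = 37
ae (Red): max(-18, 41, -4) = 41
af (Red): max(-22, -49) = -22
ag (Red): max(8, 40, 34) = 40
g (Blue): min(37, 41, -22, 40) = -22
ah (Red): max(27, -16, 4) = 27
aj (Red): max(49, -44, -25, 44) = 49
h (Blue): min(27, 49) = 27
South (Red): max(-12, 23, -22, 27) = 27
Blue prefers the lower value; East=6, South=27. East is better since 6 < 27.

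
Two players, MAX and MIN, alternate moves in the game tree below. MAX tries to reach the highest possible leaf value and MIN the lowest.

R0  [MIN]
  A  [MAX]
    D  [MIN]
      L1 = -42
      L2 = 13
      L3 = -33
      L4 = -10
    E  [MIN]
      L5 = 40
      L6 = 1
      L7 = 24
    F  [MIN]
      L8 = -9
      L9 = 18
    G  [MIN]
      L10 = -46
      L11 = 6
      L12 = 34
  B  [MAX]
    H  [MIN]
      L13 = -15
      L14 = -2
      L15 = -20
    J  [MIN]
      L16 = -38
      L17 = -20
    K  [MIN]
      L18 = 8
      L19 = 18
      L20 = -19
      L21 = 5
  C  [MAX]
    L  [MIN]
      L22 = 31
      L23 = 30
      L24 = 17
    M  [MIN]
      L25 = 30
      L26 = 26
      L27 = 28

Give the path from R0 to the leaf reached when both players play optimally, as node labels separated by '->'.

D (MIN): min(-42, 13, -33, -10) = -42
E (MIN): min(40, 1, 24) = 1
F (MIN): min(-9, 18) = -9
G (MIN): min(-46, 6, 34) = -46
A (MAX): max(-42, 1, -9, -46) = 1
H (MIN): min(-15, -2, -20) = -20
J (MIN): min(-38, -20) = -38
K (MIN): min(8, 18, -19, 5) = -19
B (MAX): max(-20, -38, -19) = -19
L (MIN): min(31, 30, 17) = 17
M (MIN): min(30, 26, 28) = 26
C (MAX): max(17, 26) = 26
R0 (MIN): min(1, -19, 26) = -19
At R0, MIN picks B (lowest: -19).
At B, MAX picks K (highest: -19).
At K, MIN picks L20 (lowest: -19).
Terminal value -19.

R0 -> B -> K -> L20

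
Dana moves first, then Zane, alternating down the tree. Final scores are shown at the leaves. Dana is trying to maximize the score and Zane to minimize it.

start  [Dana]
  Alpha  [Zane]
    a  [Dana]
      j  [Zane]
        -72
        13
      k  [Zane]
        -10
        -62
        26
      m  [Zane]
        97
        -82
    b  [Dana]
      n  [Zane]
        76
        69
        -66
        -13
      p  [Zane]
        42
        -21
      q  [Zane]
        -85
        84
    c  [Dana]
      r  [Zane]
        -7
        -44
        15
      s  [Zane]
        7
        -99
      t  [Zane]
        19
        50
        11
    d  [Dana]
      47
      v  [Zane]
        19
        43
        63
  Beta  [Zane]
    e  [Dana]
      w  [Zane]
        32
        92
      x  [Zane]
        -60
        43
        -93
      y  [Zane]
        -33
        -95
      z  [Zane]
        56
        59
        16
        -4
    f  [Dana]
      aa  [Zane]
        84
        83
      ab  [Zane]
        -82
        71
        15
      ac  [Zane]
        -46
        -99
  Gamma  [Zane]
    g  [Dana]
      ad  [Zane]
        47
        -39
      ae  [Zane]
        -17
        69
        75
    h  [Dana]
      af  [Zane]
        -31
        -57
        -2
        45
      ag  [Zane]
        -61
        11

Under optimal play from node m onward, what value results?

-82

m (Zane): min(97, -82) = -82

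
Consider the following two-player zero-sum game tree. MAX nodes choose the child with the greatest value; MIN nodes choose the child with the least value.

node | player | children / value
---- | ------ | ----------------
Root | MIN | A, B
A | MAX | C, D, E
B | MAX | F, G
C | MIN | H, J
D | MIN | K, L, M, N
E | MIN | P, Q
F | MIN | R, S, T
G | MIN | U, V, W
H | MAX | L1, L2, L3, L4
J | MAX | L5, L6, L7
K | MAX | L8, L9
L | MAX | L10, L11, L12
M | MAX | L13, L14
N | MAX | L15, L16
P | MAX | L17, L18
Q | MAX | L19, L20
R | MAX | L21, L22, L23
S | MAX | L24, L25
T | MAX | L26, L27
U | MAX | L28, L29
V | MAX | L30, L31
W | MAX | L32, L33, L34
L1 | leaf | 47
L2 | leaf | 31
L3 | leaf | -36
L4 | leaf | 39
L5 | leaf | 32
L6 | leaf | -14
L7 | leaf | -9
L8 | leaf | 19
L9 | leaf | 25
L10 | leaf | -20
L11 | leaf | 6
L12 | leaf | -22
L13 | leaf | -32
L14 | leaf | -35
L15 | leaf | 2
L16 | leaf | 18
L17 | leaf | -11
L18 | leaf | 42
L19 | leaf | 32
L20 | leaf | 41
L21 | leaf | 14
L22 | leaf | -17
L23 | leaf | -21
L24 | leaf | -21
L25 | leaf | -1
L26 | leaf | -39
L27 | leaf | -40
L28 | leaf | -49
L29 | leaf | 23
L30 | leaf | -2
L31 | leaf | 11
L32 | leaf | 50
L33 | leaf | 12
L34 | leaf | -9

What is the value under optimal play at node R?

R (MAX): max(14, -17, -21) = 14

14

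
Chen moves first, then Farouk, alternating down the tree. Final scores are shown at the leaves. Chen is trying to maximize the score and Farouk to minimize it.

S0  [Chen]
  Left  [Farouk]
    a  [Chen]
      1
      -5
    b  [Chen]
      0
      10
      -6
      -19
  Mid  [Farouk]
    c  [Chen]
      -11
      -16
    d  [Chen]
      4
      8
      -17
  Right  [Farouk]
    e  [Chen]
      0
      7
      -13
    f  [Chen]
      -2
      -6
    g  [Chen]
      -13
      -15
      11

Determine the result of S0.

1

a (Chen): max(1, -5) = 1
b (Chen): max(0, 10, -6, -19) = 10
Left (Farouk): min(1, 10) = 1
c (Chen): max(-11, -16) = -11
d (Chen): max(4, 8, -17) = 8
Mid (Farouk): min(-11, 8) = -11
e (Chen): max(0, 7, -13) = 7
f (Chen): max(-2, -6) = -2
g (Chen): max(-13, -15, 11) = 11
Right (Farouk): min(7, -2, 11) = -2
S0 (Chen): max(1, -11, -2) = 1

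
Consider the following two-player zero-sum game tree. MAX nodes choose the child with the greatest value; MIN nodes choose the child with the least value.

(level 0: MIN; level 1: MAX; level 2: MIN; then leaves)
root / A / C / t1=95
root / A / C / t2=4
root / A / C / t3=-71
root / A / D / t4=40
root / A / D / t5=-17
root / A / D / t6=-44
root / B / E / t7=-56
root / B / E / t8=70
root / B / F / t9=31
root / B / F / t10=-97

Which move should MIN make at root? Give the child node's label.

B

C (MIN): min(95, 4, -71) = -71
D (MIN): min(40, -17, -44) = -44
A (MAX): max(-71, -44) = -44
E (MIN): min(-56, 70) = -56
F (MIN): min(31, -97) = -97
B (MAX): max(-56, -97) = -56
root (MIN): min(-44, -56) = -56
MIN at root wants the lowest of {A=-44, B=-56}, so chooses B.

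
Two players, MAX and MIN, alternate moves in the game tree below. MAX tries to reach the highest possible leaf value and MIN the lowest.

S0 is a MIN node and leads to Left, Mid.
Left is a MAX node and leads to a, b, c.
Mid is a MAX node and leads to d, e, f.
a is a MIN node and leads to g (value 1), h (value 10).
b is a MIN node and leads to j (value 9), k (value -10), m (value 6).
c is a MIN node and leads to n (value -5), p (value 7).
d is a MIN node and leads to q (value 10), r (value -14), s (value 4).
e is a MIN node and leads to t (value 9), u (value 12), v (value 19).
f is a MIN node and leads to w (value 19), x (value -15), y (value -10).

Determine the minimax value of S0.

a (MIN): min(1, 10) = 1
b (MIN): min(9, -10, 6) = -10
c (MIN): min(-5, 7) = -5
Left (MAX): max(1, -10, -5) = 1
d (MIN): min(10, -14, 4) = -14
e (MIN): min(9, 12, 19) = 9
f (MIN): min(19, -15, -10) = -15
Mid (MAX): max(-14, 9, -15) = 9
S0 (MIN): min(1, 9) = 1

1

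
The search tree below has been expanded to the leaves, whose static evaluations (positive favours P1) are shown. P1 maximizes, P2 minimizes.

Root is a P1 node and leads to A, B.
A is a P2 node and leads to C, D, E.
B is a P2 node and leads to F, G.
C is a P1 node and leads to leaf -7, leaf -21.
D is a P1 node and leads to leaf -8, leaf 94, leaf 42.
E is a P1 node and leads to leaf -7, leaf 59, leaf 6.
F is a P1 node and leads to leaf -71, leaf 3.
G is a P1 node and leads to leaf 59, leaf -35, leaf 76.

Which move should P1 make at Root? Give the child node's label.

C (P1): max(-7, -21) = -7
D (P1): max(-8, 94, 42) = 94
E (P1): max(-7, 59, 6) = 59
A (P2): min(-7, 94, 59) = -7
F (P1): max(-71, 3) = 3
G (P1): max(59, -35, 76) = 76
B (P2): min(3, 76) = 3
Root (P1): max(-7, 3) = 3
P1 at Root wants the highest of {A=-7, B=3}, so chooses B.

B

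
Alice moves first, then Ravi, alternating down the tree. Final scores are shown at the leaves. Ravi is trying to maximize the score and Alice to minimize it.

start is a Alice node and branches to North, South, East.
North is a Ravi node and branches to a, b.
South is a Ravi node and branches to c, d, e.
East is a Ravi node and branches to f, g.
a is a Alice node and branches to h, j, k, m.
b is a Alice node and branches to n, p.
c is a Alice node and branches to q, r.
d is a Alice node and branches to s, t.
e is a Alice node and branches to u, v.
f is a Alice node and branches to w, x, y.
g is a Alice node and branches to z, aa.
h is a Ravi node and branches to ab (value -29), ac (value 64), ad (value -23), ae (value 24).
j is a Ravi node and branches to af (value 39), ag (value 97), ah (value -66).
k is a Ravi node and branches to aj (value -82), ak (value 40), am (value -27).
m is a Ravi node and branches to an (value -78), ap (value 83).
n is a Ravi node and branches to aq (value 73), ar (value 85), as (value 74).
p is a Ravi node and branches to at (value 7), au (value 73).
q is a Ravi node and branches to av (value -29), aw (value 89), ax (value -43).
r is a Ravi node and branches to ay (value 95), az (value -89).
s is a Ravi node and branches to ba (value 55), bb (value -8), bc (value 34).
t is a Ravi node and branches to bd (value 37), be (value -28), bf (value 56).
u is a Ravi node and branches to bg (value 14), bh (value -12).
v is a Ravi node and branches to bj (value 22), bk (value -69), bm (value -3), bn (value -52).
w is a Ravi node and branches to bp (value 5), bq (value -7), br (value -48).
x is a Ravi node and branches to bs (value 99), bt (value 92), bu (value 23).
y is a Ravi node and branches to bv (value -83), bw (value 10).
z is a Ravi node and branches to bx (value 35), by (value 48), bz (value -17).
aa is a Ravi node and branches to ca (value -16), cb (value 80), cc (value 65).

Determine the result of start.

h (Ravi): max(-29, 64, -23, 24) = 64
j (Ravi): max(39, 97, -66) = 97
k (Ravi): max(-82, 40, -27) = 40
m (Ravi): max(-78, 83) = 83
a (Alice): min(64, 97, 40, 83) = 40
n (Ravi): max(73, 85, 74) = 85
p (Ravi): max(7, 73) = 73
b (Alice): min(85, 73) = 73
North (Ravi): max(40, 73) = 73
q (Ravi): max(-29, 89, -43) = 89
r (Ravi): max(95, -89) = 95
c (Alice): min(89, 95) = 89
s (Ravi): max(55, -8, 34) = 55
t (Ravi): max(37, -28, 56) = 56
d (Alice): min(55, 56) = 55
u (Ravi): max(14, -12) = 14
v (Ravi): max(22, -69, -3, -52) = 22
e (Alice): min(14, 22) = 14
South (Ravi): max(89, 55, 14) = 89
w (Ravi): max(5, -7, -48) = 5
x (Ravi): max(99, 92, 23) = 99
y (Ravi): max(-83, 10) = 10
f (Alice): min(5, 99, 10) = 5
z (Ravi): max(35, 48, -17) = 48
aa (Ravi): max(-16, 80, 65) = 80
g (Alice): min(48, 80) = 48
East (Ravi): max(5, 48) = 48
start (Alice): min(73, 89, 48) = 48

48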